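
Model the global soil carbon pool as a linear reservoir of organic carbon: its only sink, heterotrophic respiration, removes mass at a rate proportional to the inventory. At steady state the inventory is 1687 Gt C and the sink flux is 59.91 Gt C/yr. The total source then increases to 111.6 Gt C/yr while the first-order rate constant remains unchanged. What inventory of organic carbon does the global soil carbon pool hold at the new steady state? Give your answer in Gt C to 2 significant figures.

Rate constant k = F/M = 59.91 / 1687 = 0.03551 yr⁻¹.
At the new steady state, source = k·M_new ⇒ M_new = 111.6 / 0.03551 = 3143 Gt C.
(Equivalently M_new = M × F_new/F_old = 1687 × 111.6/59.91.)

3100 Gt C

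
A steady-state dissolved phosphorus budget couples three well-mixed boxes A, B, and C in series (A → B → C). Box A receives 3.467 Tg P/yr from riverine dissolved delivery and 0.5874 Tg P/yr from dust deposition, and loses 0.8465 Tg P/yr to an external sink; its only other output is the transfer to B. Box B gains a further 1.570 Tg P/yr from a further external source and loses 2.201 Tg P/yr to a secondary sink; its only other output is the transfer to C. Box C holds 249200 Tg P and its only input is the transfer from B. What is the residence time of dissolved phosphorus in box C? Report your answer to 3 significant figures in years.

96700 yr

Box A: F(A→B) = (3.467 + 0.5874) − 0.8465 = 3.2079 Tg P/yr.
Box B: F(B→C) = (3.2079 + 1.570) − 2.201 = 2.5769 Tg P/yr.
Box C throughput = its input = 2.5769 Tg P/yr; τ = 249200 / 2.5769 = 96710 yr.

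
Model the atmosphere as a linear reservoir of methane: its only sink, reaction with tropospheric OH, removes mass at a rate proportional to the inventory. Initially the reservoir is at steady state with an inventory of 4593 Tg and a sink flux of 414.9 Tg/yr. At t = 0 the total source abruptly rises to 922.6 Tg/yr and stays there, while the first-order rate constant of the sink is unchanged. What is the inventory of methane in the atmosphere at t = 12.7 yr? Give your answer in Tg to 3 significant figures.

The sink rate constant is k = F₀/M₀ = 414.9/4593 = 0.09033 yr⁻¹.
Solving dM/dt = F₁ − kM with M(0) = M₀ gives M(t) = F₁/k + (M₀ − F₁/k)·e^(−kt).
F₁/k = 922.6/0.09033 = 10213 Tg; kt = 0.09033 × 12.7 = 1.147, e^(−kt) = 0.3175.
M(12.7) = 10213 + (4593 − 10213) × 0.3175 = 10213 − 1785 = 8428.8 Tg.

8430 Tg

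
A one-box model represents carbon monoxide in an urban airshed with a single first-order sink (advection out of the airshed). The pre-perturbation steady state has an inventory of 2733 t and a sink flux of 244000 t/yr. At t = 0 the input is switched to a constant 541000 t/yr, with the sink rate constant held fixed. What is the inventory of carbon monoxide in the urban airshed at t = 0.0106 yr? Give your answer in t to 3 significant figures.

4770 t

τ = M₀/F₀ = 2733/244000 = 0.01120 yr; rate constant k = 1/τ.
New steady state M_∞ = F₁/k = F₁·τ = 541000 × 0.01120 = 6059.6 t.
M(t) = M_∞ + (M₀ − M_∞)·e^(−t/τ); t/τ = 0.0106/0.01120 = 0.9464, so e^(−t/τ) = 0.3882.
M(t) = 6059.6 − 3327 × 0.3882 = 4768.4 t.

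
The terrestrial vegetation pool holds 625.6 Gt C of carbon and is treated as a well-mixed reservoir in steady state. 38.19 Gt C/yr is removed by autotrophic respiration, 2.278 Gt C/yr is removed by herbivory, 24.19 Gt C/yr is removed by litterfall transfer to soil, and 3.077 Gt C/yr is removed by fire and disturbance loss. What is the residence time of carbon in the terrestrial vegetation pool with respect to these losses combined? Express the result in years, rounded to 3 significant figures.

9.24 yr

Total removal = 38.19 + 2.278 + 24.19 + 3.077 = 67.735 Gt C/yr.
τ = M / ΣF_out = 625.6 / 67.735 = 9.236 yr.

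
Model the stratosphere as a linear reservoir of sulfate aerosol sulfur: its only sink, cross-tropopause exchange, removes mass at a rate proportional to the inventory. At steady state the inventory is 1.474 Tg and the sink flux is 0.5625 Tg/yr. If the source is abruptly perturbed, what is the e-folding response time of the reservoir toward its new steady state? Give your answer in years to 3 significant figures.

For a linear reservoir the response time equals the residence time τ = M/F.
τ = 1.474 / 0.5625 = 2.620 yr.

2.62 yr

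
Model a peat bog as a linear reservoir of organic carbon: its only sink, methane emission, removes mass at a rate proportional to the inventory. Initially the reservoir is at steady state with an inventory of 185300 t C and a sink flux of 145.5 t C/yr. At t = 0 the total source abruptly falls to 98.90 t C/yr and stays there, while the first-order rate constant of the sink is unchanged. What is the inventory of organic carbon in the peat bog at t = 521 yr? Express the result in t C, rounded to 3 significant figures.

165000 t C

Residence time τ = M₀/F₀ = 1274 yr. The eventual steady state is M_∞ = M₀·(F₁/F₀) = 185300 × 98.90/145.5 = 125950 t C.
The anomaly ΔM(t) = M(t) − M_∞ decays as ΔM₀·e^(−t/τ) with ΔM₀ = 185300 − 125950 = 59350 t C.
At t = 521 yr, e^(−t/τ) = e^(−0.4091) = 0.6643, so ΔM = 39420 t C and M = 125950 + 39420 = 165370 t C.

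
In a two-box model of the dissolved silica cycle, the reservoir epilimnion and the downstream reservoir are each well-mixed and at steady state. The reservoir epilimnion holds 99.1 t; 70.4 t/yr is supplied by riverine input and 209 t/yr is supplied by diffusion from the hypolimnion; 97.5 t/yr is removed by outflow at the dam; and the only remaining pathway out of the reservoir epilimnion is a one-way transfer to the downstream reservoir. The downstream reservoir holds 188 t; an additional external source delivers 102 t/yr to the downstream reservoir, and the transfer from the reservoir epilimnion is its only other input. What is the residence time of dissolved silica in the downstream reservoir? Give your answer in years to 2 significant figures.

Balance the reservoir epilimnion: ΣF_in = 70.4 + 209 = 279.40 t/yr.
Transfer to the downstream reservoir = ΣF_in − (97.5) = 181.90 t/yr.
Total input to the downstream reservoir = 181.90 + 102 = 283.90 t/yr; at steady state this equals its total output.
τ = M / F = 188 / 283.90 = 0.6622 yr.

0.66 yr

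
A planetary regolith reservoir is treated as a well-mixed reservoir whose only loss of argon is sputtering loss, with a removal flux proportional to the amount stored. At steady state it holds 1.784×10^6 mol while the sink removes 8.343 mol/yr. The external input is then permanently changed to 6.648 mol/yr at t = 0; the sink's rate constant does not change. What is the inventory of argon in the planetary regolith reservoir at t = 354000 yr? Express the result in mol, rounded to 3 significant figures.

τ = M₀/F₀ = 1.784×10^6/8.343 = 213800 yr; rate constant k = 1/τ.
New steady state M_∞ = F₁/k = F₁·τ = 6.648 × 213800 = 1.4216×10^6 mol.
M(t) = M_∞ + (M₀ − M_∞)·e^(−t/τ); t/τ = 354000/213800 = 1.656, so e^(−t/τ) = 0.1910.
M(t) = 1.4216×10^6 + 362400 × 0.1910 = 1.4908×10^6 mol.

1.49×10^6 mol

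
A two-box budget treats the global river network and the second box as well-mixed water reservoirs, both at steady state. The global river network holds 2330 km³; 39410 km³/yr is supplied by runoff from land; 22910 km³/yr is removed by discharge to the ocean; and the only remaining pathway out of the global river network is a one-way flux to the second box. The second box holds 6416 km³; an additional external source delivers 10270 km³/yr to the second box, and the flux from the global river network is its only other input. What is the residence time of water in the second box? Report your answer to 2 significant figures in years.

0.24 yr

Balance the global river network: ΣF_in = 39410 km³/yr.
Flux to the second box = ΣF_in − (22910) = 16500 km³/yr.
Total input to the second box = 16500 + 10270 = 26770 km³/yr; at steady state this equals its total output.
τ = M / F = 6416 / 26770 = 0.2397 yr.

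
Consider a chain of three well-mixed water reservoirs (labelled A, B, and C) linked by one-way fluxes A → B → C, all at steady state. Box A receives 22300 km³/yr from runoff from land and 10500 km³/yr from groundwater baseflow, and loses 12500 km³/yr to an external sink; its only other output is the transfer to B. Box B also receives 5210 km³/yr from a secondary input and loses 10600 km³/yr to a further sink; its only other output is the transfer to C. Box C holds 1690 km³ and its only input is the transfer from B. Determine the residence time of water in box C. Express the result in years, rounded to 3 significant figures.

0.113 yr

Box A: F(A→B) = (22300 + 10500) − 12500 = 20300 km³/yr.
Box B: F(B→C) = (20300 + 5210) − 10600 = 14910 km³/yr.
Box C throughput = its input = 14910 km³/yr; τ = 1690 / 14910 = 0.1133 yr.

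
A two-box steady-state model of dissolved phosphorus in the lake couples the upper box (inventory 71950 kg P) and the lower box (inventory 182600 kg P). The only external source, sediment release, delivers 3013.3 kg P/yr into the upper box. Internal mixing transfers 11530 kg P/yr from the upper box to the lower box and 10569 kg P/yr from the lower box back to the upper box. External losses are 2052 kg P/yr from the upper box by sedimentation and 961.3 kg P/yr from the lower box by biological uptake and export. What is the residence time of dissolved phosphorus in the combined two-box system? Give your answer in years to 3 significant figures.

84.5 yr

Residence time in the combined system uses the total inventory and the total *external* removal — internal exchanges between the two boxes cancel.
M_total = 71950 + 182600 = 254550 kg P.
ΣF_external_out = 2052 + 961.3 = 3013.3 kg P/yr.
τ = M_total / ΣF_ext = 254550 / 3013.3 = 84.48 yr.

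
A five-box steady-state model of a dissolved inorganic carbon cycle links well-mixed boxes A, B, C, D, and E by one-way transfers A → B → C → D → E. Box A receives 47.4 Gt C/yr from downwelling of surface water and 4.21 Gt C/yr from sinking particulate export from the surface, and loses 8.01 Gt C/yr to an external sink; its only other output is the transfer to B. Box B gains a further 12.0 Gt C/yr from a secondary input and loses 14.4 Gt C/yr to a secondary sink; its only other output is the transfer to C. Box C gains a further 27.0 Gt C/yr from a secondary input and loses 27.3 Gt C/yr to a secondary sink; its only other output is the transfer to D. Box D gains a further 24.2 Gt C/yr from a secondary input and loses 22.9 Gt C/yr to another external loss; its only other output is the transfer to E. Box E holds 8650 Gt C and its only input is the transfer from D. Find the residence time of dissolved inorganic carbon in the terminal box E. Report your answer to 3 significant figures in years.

Box A: F(A→B) = (47.4 + 4.21) − 8.01 = 43.600 Gt C/yr.
Box B: F(B→C) = (43.600 + 12.0) − 14.4 = 41.200 Gt C/yr.
Box C: F(C→D) = (41.200 + 27.0) − 27.3 = 40.900 Gt C/yr.
Box D: F(D→E) = (40.900 + 24.2) − 22.9 = 42.200 Gt C/yr.
Box E throughput = its input = 42.200 Gt C/yr; τ = 8650 / 42.200 = 205.0 yr.

205 yr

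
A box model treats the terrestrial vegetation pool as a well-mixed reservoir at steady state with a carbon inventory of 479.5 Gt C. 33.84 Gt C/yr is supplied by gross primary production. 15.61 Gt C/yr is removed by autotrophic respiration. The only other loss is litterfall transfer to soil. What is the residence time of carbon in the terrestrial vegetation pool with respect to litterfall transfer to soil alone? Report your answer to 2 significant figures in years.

At steady state ΣF_in = ΣF_out.
ΣF_in = 33.840 Gt C/yr.
Litterfall transfer to soil flux = ΣF_in − (15.61) = 33.840 − 15.61 = 18.23 Gt C/yr.
τ = M / F = 479.5 / 18.23 = 26.30 yr.

26 yr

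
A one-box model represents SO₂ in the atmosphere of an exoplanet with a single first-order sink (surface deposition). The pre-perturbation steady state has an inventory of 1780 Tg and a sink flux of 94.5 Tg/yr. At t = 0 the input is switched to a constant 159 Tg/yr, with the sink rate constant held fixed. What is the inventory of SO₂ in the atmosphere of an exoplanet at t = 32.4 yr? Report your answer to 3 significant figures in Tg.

2780 Tg

The sink rate constant is k = F₀/M₀ = 94.5/1780 = 0.05309 yr⁻¹.
Solving dM/dt = F₁ − kM with M(0) = M₀ gives M(t) = F₁/k + (M₀ − F₁/k)·e^(−kt).
F₁/k = 159/0.05309 = 2994.9 Tg; kt = 0.05309 × 32.4 = 1.720, e^(−kt) = 0.1790.
M(32.4) = 2994.9 + (1780 − 2994.9) × 0.1790 = 2994.9 − 217.5 = 2777.4 Tg.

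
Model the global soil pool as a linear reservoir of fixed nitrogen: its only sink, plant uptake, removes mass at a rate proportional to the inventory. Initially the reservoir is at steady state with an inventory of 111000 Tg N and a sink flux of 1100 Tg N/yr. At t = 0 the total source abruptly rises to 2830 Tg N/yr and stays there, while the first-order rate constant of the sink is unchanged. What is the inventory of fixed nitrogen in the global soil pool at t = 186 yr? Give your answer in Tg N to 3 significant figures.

The sink rate constant is k = F₀/M₀ = 1100/111000 = 0.009910 yr⁻¹.
Solving dM/dt = F₁ − kM with M(0) = M₀ gives M(t) = F₁/k + (M₀ − F₁/k)·e^(−kt).
F₁/k = 2830/0.009910 = 285570 Tg N; kt = 0.009910 × 186 = 1.843, e^(−kt) = 0.1583.
M(186) = 285570 + (111000 − 285570) × 0.1583 = 285570 − 27640 = 257940 Tg N.

258000 Tg N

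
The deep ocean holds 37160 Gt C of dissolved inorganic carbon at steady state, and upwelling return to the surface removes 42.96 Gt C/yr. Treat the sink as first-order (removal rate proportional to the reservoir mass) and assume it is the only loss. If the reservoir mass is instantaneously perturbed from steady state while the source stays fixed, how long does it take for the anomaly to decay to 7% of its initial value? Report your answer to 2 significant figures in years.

2300 yr

For a linear reservoir the anomaly decays as exp(−t/τ) with τ = M/F = 37160/42.96 = 865.0 yr.
exp(−t/τ) = 0.07 ⇒ t = −τ ln(0.07) = 865.0 × 2.659 = 2300 yr.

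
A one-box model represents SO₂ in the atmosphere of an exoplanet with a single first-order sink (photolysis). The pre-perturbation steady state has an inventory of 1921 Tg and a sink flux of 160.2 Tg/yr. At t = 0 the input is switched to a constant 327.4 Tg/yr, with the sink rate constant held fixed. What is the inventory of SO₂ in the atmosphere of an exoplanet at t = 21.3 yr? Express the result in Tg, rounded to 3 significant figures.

Residence time τ = M₀/F₀ = 11.99 yr. The eventual steady state is M_∞ = M₀·(F₁/F₀) = 1921 × 327.4/160.2 = 3925.9 Tg.
The anomaly ΔM(t) = M(t) − M_∞ decays as ΔM₀·e^(−t/τ) with ΔM₀ = 1921 − 3925.9 = −2005 Tg.
At t = 21.3 yr, e^(−t/τ) = e^(−1.776) = 0.1693, so ΔM = −339.4 Tg and M = 3925.9 − 339.4 = 3586.6 Tg.

3590 Tg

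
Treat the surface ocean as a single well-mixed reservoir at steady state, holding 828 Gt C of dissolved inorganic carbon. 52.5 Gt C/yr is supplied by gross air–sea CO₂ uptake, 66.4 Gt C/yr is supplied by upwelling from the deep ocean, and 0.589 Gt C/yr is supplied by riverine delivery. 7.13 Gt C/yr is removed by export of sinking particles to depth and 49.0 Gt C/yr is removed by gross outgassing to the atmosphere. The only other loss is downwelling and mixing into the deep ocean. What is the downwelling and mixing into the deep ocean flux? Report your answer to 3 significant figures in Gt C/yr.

At steady state ΣF_in = ΣF_out.
ΣF_in = 52.5 + 66.4 + 0.589 = 119.49 Gt C/yr.
Downwelling and mixing into the deep ocean flux = ΣF_in − (7.13 + 49.0) = 119.49 − 56.13 = 63.36 Gt C/yr.

63.4 Gt C/yr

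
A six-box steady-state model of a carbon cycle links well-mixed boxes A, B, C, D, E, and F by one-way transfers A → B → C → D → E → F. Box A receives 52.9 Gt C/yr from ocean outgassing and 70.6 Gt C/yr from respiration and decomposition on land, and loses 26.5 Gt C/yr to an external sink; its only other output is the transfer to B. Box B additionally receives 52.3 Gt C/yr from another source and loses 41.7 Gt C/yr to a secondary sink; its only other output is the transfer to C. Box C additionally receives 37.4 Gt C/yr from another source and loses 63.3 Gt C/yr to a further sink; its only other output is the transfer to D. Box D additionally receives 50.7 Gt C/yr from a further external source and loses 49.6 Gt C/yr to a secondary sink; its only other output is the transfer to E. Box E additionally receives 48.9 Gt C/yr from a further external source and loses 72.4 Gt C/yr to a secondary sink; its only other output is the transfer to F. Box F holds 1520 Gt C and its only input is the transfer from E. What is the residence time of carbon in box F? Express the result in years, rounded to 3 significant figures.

Box A: F(A→B) = (52.9 + 70.6) − 26.5 = 97.000 Gt C/yr.
Box B: F(B→C) = (97.000 + 52.3) − 41.7 = 107.60 Gt C/yr.
Box C: F(C→D) = (107.60 + 37.4) − 63.3 = 81.700 Gt C/yr.
Box D: F(D→E) = (81.700 + 50.7) − 49.6 = 82.800 Gt C/yr.
Box E: F(E→F) = (82.800 + 48.9) − 72.4 = 59.300 Gt C/yr.
Box F throughput = its input = 59.300 Gt C/yr; τ = 1520 / 59.300 = 25.63 yr.

25.6 yr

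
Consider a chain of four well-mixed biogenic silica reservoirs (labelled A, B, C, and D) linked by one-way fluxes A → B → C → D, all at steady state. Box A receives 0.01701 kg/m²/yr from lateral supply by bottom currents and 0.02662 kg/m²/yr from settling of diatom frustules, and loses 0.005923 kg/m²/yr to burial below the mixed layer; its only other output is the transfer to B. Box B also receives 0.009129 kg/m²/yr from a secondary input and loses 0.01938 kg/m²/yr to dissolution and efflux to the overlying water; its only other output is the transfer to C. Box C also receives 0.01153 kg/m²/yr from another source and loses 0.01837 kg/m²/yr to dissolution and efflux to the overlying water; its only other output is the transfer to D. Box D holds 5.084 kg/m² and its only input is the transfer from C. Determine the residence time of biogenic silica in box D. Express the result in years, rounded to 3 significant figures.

247 yr

Box A: F(A→B) = (0.01701 + 0.02662) − 0.005923 = 0.037707 kg/m²/yr.
Box B: F(B→C) = (0.037707 + 0.009129) − 0.01938 = 0.027456 kg/m²/yr.
Box C: F(C→D) = (0.027456 + 0.01153) − 0.01837 = 0.020616 kg/m²/yr.
Box D throughput = its input = 0.020616 kg/m²/yr; τ = 5.084 / 0.020616 = 246.6 yr.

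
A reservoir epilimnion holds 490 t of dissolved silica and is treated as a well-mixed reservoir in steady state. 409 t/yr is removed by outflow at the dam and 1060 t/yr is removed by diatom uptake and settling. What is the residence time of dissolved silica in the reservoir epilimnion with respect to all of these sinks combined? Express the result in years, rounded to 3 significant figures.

Total removal flux = 409 + 1060 = 1469.0 t/yr.
τ = M / ΣF_out = 490 / 1469.0 = 0.3336 yr.

0.334 yr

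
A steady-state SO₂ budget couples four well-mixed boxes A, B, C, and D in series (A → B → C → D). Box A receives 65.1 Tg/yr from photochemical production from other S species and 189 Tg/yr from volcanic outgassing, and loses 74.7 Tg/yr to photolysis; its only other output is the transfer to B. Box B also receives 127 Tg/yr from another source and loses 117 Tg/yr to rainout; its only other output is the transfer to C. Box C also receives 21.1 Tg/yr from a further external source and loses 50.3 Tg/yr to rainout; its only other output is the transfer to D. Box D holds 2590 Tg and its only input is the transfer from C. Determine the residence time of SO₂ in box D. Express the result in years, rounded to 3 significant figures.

Box A: F(A→B) = (65.1 + 189) − 74.7 = 179.40 Tg/yr.
Box B: F(B→C) = (179.40 + 127) − 117 = 189.40 Tg/yr.
Box C: F(C→D) = (189.40 + 21.1) − 50.3 = 160.20 Tg/yr.
Box D throughput = its input = 160.20 Tg/yr; τ = 2590 / 160.20 = 16.17 yr.

16.2 yr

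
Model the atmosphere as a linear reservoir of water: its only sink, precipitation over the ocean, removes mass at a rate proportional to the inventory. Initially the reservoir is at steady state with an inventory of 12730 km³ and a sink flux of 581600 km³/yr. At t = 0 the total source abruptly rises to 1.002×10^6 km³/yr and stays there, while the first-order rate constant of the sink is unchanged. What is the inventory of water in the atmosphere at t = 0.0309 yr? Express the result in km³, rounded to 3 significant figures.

The sink rate constant is k = F₀/M₀ = 581600/12730 = 45.69 yr⁻¹.
Solving dM/dt = F₁ − kM with M(0) = M₀ gives M(t) = F₁/k + (M₀ − F₁/k)·e^(−kt).
F₁/k = 1.002×10^6/45.69 = 21932 km³; kt = 45.69 × 0.0309 = 1.412, e^(−kt) = 0.2437.
M(0.0309) = 21932 + (12730 − 21932) × 0.2437 = 21932 − 2243 = 19689 km³.

19700 km³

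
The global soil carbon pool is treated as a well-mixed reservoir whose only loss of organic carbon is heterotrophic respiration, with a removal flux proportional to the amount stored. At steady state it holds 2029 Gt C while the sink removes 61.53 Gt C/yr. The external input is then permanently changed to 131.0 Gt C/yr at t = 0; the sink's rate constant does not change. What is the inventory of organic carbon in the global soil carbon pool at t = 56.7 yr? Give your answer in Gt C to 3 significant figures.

The sink rate constant is k = F₀/M₀ = 61.53/2029 = 0.03033 yr⁻¹.
Solving dM/dt = F₁ − kM with M(0) = M₀ gives M(t) = F₁/k + (M₀ − F₁/k)·e^(−kt).
F₁/k = 131.0/0.03033 = 4319.8 Gt C; kt = 0.03033 × 56.7 = 1.719, e^(−kt) = 0.1792.
M(56.7) = 4319.8 + (2029 − 4319.8) × 0.1792 = 4319.8 − 410.4 = 3909.4 Gt C.

3910 Gt C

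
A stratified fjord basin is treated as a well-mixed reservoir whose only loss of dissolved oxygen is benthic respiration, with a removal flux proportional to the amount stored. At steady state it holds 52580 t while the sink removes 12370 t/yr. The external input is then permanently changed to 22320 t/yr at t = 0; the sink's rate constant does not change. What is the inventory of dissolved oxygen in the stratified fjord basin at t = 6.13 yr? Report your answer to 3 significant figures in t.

The sink rate constant is k = F₀/M₀ = 12370/52580 = 0.2353 yr⁻¹.
Solving dM/dt = F₁ − kM with M(0) = M₀ gives M(t) = F₁/k + (M₀ − F₁/k)·e^(−kt).
F₁/k = 22320/0.2353 = 94874 t; kt = 0.2353 × 6.13 = 1.442, e^(−kt) = 0.2364.
M(6.13) = 94874 + (52580 − 94874) × 0.2364 = 94874 − 9999 = 84875 t.

84900 t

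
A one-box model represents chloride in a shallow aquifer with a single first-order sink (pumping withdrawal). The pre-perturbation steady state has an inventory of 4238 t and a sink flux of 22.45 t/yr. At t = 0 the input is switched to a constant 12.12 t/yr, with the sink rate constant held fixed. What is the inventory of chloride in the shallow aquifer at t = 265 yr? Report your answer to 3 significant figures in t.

The sink rate constant is k = F₀/M₀ = 22.45/4238 = 0.005297 yr⁻¹.
Solving dM/dt = F₁ − kM with M(0) = M₀ gives M(t) = F₁/k + (M₀ − F₁/k)·e^(−kt).
F₁/k = 12.12/0.005297 = 2288.0 t; kt = 0.005297 × 265 = 1.404, e^(−kt) = 0.2457.
M(265) = 2288.0 + (4238 − 2288.0) × 0.2457 = 2288.0 + 479.1 = 2767.0 t.

2770 t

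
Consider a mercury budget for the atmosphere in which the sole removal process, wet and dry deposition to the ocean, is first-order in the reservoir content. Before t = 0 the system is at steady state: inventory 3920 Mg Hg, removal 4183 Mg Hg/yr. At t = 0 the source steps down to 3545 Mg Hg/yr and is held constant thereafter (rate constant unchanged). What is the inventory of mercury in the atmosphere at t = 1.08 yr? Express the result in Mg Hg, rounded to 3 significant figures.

3510 Mg Hg

τ = M₀/F₀ = 3920/4183 = 0.9371 yr; rate constant k = 1/τ.
New steady state M_∞ = F₁/k = F₁·τ = 3545 × 0.9371 = 3322.1 Mg Hg.
M(t) = M_∞ + (M₀ − M_∞)·e^(−t/τ); t/τ = 1.08/0.9371 = 1.152, so e^(−t/τ) = 0.3159.
M(t) = 3322.1 + 597.9 × 0.3159 = 3511.0 Mg Hg.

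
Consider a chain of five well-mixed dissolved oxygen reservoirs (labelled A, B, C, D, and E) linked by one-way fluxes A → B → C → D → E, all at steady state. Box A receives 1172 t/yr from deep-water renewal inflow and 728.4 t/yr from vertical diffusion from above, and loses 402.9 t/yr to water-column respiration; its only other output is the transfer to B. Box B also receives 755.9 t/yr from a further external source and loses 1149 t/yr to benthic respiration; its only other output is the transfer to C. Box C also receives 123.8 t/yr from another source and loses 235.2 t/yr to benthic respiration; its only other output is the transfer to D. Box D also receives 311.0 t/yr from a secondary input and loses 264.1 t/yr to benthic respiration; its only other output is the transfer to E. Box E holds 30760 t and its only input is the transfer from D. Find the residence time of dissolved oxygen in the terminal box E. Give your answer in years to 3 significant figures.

29.6 yr

Box A: F(A→B) = (1172 + 728.4) − 402.9 = 1497.5 t/yr.
Box B: F(B→C) = (1497.5 + 755.9) − 1149 = 1104.4 t/yr.
Box C: F(C→D) = (1104.4 + 123.8) − 235.2 = 993.00 t/yr.
Box D: F(D→E) = (993.00 + 311.0) − 264.1 = 1039.9 t/yr.
Box E throughput = its input = 1039.9 t/yr; τ = 30760 / 1039.9 = 29.58 yr.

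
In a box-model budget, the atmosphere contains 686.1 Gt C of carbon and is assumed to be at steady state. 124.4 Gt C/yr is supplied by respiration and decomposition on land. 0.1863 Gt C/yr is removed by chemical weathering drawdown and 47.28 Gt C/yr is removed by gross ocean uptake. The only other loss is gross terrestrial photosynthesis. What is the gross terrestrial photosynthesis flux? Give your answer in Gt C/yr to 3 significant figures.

76.9 Gt C/yr

At steady state ΣF_in = ΣF_out.
ΣF_in = 124.40 Gt C/yr.
Gross terrestrial photosynthesis flux = ΣF_in − (0.1863 + 47.28) = 124.40 − 47.47 = 76.93 Gt C/yr.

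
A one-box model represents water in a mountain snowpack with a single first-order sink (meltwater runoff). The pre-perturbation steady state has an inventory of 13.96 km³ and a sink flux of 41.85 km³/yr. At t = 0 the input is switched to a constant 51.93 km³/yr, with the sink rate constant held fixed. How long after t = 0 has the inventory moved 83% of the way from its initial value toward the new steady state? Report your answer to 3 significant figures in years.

τ = M₀/F₀ = 13.96/41.85 = 0.3336 yr.
The remaining gap fraction is e^(−t/τ); 83% covered ⇒ e^(−t/τ) = 0.170.
t = −τ ln(0.170) = 0.3336 × 1.772 = 0.5911 yr.

0.591 yr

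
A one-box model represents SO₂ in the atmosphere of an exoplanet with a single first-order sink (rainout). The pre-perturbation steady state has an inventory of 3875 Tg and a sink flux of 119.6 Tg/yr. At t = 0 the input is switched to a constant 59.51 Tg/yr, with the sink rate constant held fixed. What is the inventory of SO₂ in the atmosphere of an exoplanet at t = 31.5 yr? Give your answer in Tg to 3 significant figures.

2660 Tg

The sink rate constant is k = F₀/M₀ = 119.6/3875 = 0.03086 yr⁻¹.
Solving dM/dt = F₁ − kM with M(0) = M₀ gives M(t) = F₁/k + (M₀ − F₁/k)·e^(−kt).
F₁/k = 59.51/0.03086 = 1928.1 Tg; kt = 0.03086 × 31.5 = 0.9722, e^(−kt) = 0.3782.
M(31.5) = 1928.1 + (3875 − 1928.1) × 0.3782 = 1928.1 + 736.4 = 2664.5 Tg.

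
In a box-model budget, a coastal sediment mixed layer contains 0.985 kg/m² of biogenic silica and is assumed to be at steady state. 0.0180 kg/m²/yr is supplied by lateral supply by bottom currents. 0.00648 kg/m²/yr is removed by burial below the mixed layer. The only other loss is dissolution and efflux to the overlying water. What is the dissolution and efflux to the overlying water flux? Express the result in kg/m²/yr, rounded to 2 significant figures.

0.012 kg/m²/yr

At steady state ΣF_in = ΣF_out.
ΣF_in = 0.018000 kg/m²/yr.
Dissolution and efflux to the overlying water flux = ΣF_in − (0.00648) = 0.018000 − 0.006480 = 0.01152 kg/m²/yr.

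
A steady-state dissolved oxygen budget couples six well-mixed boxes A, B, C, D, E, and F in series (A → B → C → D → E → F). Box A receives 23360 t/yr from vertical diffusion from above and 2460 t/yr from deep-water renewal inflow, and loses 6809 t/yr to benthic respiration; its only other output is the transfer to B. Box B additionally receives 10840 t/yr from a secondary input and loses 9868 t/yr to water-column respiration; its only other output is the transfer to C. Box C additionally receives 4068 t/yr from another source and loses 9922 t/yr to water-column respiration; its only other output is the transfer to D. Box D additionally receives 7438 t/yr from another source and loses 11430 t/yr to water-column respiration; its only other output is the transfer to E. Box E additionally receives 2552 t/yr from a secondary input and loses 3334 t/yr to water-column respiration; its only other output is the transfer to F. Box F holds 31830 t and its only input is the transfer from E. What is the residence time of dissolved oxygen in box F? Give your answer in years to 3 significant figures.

Box A: F(A→B) = (23360 + 2460) − 6809 = 19011 t/yr.
Box B: F(B→C) = (19011 + 10840) − 9868 = 19983 t/yr.
Box C: F(C→D) = (19983 + 4068) − 9922 = 14129 t/yr.
Box D: F(D→E) = (14129 + 7438) − 11430 = 10137 t/yr.
Box E: F(E→F) = (10137 + 2552) − 3334 = 9355.0 t/yr.
Box F throughput = its input = 9355.0 t/yr; τ = 31830 / 9355.0 = 3.402 yr.

3.40 yr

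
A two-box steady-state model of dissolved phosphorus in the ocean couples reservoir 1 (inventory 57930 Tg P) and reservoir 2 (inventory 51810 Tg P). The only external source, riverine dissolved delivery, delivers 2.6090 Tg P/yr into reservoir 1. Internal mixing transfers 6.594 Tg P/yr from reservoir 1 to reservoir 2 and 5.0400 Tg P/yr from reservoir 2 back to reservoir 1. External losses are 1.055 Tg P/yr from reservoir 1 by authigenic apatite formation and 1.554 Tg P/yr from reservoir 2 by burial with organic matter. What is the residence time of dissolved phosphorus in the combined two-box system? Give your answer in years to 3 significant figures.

42100 yr

Residence time in the combined system uses the total inventory and the total *external* removal — internal exchanges between the two boxes cancel.
M_total = 57930 + 51810 = 109740 Tg P.
ΣF_external_out = 1.055 + 1.554 = 2.6090 Tg P/yr.
τ = M_total / ΣF_ext = 109740 / 2.6090 = 42060 yr.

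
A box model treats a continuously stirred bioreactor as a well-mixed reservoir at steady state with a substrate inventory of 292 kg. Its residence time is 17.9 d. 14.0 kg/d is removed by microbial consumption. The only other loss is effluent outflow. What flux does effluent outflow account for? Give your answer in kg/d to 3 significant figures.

2.31 kg/d

Total removal F = M/τ = 292 / 17.9 = 16.31 kg/d.
Effluent outflow = F − (14.0) = 16.31 − 14.00 = 2.313 kg/d.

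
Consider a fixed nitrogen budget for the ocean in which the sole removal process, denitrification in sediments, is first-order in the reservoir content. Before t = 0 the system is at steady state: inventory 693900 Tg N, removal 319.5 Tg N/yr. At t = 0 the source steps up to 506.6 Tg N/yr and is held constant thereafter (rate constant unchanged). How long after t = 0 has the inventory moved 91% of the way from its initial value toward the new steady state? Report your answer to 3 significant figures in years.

τ = M₀/F₀ = 693900/319.5 = 2172 yr.
The remaining gap fraction is e^(−t/τ); 91% covered ⇒ e^(−t/τ) = 0.0900.
t = −τ ln(0.0900) = 2172 × 2.408 = 5230 yr.

5230 yr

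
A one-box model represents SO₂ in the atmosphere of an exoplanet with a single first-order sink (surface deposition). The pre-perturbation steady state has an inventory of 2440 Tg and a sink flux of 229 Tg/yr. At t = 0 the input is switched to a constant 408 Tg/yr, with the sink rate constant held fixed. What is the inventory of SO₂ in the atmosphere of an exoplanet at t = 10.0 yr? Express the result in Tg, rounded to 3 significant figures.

τ = M₀/F₀ = 2440/229 = 10.66 yr; rate constant k = 1/τ.
New steady state M_∞ = F₁/k = F₁·τ = 408 × 10.66 = 4347.2 Tg.
M(t) = M_∞ + (M₀ − M_∞)·e^(−t/τ); t/τ = 10.0/10.66 = 0.9385, so e^(−t/τ) = 0.3912.
M(t) = 4347.2 − 1907 × 0.3912 = 3601.1 Tg.

3600 Tg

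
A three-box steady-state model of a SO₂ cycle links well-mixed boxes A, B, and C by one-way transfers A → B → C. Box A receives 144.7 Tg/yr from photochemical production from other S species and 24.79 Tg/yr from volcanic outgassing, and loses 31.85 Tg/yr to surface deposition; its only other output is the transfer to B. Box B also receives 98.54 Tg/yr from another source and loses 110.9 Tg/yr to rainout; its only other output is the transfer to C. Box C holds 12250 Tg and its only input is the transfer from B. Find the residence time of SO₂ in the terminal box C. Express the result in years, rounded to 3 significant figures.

Box A: F(A→B) = (144.7 + 24.79) − 31.85 = 137.64 Tg/yr.
Box B: F(B→C) = (137.64 + 98.54) − 110.9 = 125.28 Tg/yr.
Box C throughput = its input = 125.28 Tg/yr; τ = 12250 / 125.28 = 97.78 yr.

97.8 yr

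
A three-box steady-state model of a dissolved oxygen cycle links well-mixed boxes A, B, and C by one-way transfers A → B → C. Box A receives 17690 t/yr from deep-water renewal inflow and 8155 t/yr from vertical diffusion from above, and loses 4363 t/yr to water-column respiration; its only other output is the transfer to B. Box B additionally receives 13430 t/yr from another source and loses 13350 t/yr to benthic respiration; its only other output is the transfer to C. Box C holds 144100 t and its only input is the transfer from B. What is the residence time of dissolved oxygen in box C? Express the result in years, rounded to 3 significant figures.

6.68 yr

Box A: F(A→B) = (17690 + 8155) − 4363 = 21482 t/yr.
Box B: F(B→C) = (21482 + 13430) − 13350 = 21562 t/yr.
Box C throughput = its input = 21562 t/yr; τ = 144100 / 21562 = 6.683 yr.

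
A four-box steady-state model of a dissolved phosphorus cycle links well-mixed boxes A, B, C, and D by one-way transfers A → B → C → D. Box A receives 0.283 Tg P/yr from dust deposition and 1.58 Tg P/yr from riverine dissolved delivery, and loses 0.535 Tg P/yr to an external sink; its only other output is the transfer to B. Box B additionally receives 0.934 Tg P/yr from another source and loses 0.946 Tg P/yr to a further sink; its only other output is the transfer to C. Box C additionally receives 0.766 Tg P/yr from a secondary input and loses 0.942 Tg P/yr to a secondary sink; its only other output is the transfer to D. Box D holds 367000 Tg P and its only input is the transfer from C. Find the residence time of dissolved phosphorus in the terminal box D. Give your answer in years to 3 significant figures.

Box A: F(A→B) = (0.283 + 1.58) − 0.535 = 1.3280 Tg P/yr.
Box B: F(B→C) = (1.3280 + 0.934) − 0.946 = 1.3160 Tg P/yr.
Box C: F(C→D) = (1.3160 + 0.766) − 0.942 = 1.1400 Tg P/yr.
Box D throughput = its input = 1.1400 Tg P/yr; τ = 367000 / 1.1400 = 321900 yr.

322000 yr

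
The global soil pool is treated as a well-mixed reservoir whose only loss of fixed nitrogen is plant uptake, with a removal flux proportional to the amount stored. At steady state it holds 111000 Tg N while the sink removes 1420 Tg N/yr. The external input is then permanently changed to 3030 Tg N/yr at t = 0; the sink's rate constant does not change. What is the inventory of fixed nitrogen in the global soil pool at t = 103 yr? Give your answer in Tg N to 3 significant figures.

203000 Tg N

τ = M₀/F₀ = 111000/1420 = 78.17 yr; rate constant k = 1/τ.
New steady state M_∞ = F₁/k = F₁·τ = 3030 × 78.17 = 236850 Tg N.
M(t) = M_∞ + (M₀ − M_∞)·e^(−t/τ); t/τ = 103/78.17 = 1.318, so e^(−t/τ) = 0.2678.
M(t) = 236850 − 125900 × 0.2678 = 203150 Tg N.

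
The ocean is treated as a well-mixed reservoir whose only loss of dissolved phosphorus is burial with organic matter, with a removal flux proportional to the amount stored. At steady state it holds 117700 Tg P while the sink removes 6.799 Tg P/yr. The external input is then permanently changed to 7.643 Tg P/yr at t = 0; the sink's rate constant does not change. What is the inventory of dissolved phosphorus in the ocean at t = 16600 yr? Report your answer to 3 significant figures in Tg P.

127000 Tg P

τ = M₀/F₀ = 117700/6.799 = 17310 yr; rate constant k = 1/τ.
New steady state M_∞ = F₁/k = F₁·τ = 7.643 × 17310 = 132310 Tg P.
M(t) = M_∞ + (M₀ − M_∞)·e^(−t/τ); t/τ = 16600/17310 = 0.9589, so e^(−t/τ) = 0.3833.
M(t) = 132310 − 14610 × 0.3833 = 126710 Tg P.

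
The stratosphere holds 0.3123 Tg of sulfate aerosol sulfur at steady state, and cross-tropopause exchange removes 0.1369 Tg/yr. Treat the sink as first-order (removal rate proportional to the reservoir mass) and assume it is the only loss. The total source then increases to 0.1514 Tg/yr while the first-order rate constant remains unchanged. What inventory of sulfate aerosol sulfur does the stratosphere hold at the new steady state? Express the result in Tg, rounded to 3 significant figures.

Rate constant k = F/M = 0.1369 / 0.3123 = 0.4384 yr⁻¹.
At the new steady state, source = k·M_new ⇒ M_new = 0.1514 / 0.4384 = 0.3454 Tg.
(Equivalently M_new = M × F_new/F_old = 0.3123 × 0.1514/0.1369.)

0.345 Tg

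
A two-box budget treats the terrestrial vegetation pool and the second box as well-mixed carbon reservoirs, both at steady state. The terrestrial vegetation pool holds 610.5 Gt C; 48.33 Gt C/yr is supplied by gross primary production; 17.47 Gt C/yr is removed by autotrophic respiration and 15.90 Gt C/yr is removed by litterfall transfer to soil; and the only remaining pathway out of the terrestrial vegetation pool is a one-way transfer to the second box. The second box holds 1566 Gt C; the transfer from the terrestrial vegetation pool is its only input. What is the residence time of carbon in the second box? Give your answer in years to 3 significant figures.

Balance the terrestrial vegetation pool: ΣF_in = 48.330 Gt C/yr.
Transfer to the second box = ΣF_in − (17.47 + 15.90) = 14.960 Gt C/yr.
At steady state the output of the second box equals its input, 14.960 Gt C/yr.
τ = M / F = 1566 / 14.960 = 104.7 yr.

105 yr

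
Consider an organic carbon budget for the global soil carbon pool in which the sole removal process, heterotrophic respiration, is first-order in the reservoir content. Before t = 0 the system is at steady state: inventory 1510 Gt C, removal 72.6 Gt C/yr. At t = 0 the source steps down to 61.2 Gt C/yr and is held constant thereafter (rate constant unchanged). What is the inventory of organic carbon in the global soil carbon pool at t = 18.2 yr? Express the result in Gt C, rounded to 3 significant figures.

1370 Gt C

Residence time τ = M₀/F₀ = 20.80 yr. The eventual steady state is M_∞ = M₀·(F₁/F₀) = 1510 × 61.2/72.6 = 1272.9 Gt C.
The anomaly ΔM(t) = M(t) − M_∞ decays as ΔM₀·e^(−t/τ) with ΔM₀ = 1510 − 1272.9 = 237.1 Gt C.
At t = 18.2 yr, e^(−t/τ) = e^(−0.8750) = 0.4168, so ΔM = 98.84 Gt C and M = 1272.9 + 98.84 = 1371.7 Gt C.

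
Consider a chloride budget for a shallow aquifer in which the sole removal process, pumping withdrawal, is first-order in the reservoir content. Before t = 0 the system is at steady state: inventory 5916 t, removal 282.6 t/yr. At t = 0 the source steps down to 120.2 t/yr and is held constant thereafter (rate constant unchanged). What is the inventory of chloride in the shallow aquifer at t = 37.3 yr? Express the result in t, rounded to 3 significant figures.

3090 t

The sink rate constant is k = F₀/M₀ = 282.6/5916 = 0.04777 yr⁻¹.
Solving dM/dt = F₁ − kM with M(0) = M₀ gives M(t) = F₁/k + (M₀ − F₁/k)·e^(−kt).
F₁/k = 120.2/0.04777 = 2516.3 t; kt = 0.04777 × 37.3 = 1.782, e^(−kt) = 0.1683.
M(37.3) = 2516.3 + (5916 − 2516.3) × 0.1683 = 2516.3 + 572.3 = 3088.6 t.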